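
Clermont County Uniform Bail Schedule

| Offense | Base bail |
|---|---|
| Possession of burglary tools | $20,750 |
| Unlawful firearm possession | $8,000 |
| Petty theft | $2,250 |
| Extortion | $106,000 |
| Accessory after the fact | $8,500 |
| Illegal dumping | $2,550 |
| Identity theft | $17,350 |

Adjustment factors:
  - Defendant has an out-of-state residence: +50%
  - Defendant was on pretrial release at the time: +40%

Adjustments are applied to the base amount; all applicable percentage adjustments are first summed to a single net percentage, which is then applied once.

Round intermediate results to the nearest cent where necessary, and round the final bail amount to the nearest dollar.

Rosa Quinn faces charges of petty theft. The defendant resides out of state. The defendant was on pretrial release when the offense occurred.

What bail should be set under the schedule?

$4,275

Base amounts from the schedule: petty theft $2,250.
Single charge. Combined base = $2,250.
Net percentage adjustment: +50% +40% = +90%. $2,250 × 1.9 = $4,275.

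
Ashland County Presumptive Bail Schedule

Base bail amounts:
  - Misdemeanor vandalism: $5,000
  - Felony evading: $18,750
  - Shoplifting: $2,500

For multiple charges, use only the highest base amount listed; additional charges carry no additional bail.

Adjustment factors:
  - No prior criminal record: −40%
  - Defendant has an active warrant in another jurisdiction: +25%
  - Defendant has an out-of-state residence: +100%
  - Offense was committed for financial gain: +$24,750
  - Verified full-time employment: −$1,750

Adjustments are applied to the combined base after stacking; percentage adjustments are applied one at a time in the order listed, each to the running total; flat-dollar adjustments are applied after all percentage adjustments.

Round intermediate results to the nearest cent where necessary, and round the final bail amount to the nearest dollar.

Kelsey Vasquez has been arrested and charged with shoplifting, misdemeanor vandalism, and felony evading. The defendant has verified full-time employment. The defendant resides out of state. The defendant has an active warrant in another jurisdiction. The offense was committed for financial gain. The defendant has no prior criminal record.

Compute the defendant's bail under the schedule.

Base amounts from the schedule: shoplifting $2,500; misdemeanor vandalism $5,000; felony evading $18,750.
Stacking rule: use the highest base only. Highest is felony evading at $18,750. Combined base = $18,750.
No prior criminal record (−40%): $18,750 × 0.6 = $11,250.
Defendant has an active warrant in another jurisdiction (+25%): $11,250 × 1.25 = $14,062.50.
Defendant has an out-of-state residence (+100%): $14,062.50 × 2 = $28,125.
Offense was committed for financial gain (+$24,750 flat): $28,125 + $24,750 = $52,875.
Verified full-time employment (−$1,750 flat): $52,875 − $1,750 = $51,125.

$51,125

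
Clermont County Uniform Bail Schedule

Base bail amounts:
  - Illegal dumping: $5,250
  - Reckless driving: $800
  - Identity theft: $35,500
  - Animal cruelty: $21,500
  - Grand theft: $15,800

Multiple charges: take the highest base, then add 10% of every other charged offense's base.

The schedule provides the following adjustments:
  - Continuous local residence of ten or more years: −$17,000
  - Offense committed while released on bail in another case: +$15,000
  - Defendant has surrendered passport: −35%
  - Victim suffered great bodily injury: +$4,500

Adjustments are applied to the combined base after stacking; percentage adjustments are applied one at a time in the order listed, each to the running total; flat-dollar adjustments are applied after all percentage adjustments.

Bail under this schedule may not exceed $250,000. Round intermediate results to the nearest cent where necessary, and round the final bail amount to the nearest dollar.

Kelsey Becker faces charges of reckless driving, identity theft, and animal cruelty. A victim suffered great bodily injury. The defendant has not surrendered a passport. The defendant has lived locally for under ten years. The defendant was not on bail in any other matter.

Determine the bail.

Base amounts from the schedule: reckless driving $800; identity theft $35,500; animal cruelty $21,500.
Stacking rule: highest base plus 10% of each additional charge. Highest is identity theft at $35,500. Additional: $800 × 10% = $80; $21,500 × 10% = $2,150. Combined base = $35,500 + $2,230 = $37,730.
Victim suffered great bodily injury (+$4,500 flat): $37,730 + $4,500 = $42,230.
$42,230 is within the $250,000 maximum.

$42,230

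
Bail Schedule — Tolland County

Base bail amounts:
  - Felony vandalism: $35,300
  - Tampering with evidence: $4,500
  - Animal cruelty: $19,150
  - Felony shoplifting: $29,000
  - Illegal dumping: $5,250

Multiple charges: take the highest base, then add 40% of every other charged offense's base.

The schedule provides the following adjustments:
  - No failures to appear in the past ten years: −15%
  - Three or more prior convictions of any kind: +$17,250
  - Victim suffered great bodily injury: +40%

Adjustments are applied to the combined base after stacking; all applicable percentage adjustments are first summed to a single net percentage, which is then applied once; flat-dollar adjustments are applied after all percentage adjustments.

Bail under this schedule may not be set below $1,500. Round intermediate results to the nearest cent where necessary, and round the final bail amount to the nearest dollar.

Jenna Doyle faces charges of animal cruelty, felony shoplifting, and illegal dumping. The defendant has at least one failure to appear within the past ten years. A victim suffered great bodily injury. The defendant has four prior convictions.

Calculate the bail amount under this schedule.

$71,514

Base amounts from the schedule: animal cruelty $19,150; felony shoplifting $29,000; illegal dumping $5,250.
Stacking rule: highest base plus 40% of each additional charge. Highest is felony shoplifting at $29,000. Additional: $19,150 × 40% = $7,660; $5,250 × 40% = $2,100. Combined base = $29,000 + $9,760 = $38,760.
Victim suffered great bodily injury (+40%): $38,760 × 1.4 = $54,264.
Three or more prior convictions of any kind (+$17,250 flat): $54,264 + $17,250 = $71,514.
$71,514 is at or above the $1,500 minimum.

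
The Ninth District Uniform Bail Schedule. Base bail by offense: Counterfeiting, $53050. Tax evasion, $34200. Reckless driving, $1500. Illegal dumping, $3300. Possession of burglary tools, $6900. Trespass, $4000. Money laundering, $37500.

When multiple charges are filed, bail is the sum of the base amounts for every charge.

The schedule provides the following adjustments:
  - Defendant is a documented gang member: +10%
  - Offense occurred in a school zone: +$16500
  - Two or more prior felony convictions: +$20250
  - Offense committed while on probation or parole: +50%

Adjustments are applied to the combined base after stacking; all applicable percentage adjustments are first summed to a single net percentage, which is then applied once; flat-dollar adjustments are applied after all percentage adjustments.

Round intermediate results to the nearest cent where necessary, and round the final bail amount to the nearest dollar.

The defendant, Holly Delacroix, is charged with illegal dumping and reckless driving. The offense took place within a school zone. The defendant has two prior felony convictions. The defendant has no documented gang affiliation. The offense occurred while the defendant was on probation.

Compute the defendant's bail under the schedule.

$43950

Base amounts from the schedule: illegal dumping $3300; reckless driving $1500.
Stacking rule: sum of all bases. $3300 + $1500 = $4800.
Offense committed while on probation or parole (+50%): $4800 × 1.5 = $7200.
Offense occurred in a school zone (+$16500 flat): $7200 + $16500 = $23700.
Two or more prior felony convictions (+$20250 flat): $23700 + $20250 = $43950.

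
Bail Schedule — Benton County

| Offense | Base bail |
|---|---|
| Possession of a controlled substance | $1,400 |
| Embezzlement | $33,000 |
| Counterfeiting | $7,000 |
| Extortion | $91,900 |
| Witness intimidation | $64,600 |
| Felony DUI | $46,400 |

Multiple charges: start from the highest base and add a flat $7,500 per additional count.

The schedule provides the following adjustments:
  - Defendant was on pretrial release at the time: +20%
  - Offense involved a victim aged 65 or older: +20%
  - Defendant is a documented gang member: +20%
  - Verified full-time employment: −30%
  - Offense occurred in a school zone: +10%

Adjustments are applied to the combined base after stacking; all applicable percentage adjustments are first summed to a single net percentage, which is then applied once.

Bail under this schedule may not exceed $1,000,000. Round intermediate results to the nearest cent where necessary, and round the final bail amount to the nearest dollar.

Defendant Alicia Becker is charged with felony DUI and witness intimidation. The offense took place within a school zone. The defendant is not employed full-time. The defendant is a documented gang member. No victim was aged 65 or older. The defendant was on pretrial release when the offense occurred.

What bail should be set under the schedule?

$108,150

Base amounts from the schedule: felony DUI $46,400; witness intimidation $64,600.
Stacking rule: highest base plus $7,500 per additional charge. Highest is witness intimidation at $64,600; 1 additional charge → +$7,500. Combined base = $72,100.
Net percentage adjustment: +20% +20% +10% = +50%. $72,100 × 1.5 = $108,150.
$108,150 is within the $1,000,000 maximum.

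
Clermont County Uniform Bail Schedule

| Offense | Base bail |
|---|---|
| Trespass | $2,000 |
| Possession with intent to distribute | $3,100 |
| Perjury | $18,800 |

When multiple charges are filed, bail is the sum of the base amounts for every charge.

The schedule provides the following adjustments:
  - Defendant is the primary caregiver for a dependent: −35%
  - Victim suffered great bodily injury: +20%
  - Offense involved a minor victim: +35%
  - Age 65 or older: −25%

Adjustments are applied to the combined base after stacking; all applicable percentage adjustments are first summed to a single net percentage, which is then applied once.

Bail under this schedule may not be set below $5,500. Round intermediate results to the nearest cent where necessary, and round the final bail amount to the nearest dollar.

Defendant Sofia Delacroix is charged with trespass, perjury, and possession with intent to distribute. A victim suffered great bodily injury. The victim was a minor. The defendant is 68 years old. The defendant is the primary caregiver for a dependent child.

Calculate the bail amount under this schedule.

$22,705

Base amounts from the schedule: trespass $2,000; perjury $18,800; possession with intent to distribute $3,100.
Stacking rule: sum of all bases. $2,000 + $18,800 + $3,100 = $23,900.
Net percentage adjustment: −35% +20% +35% −25% = −5%. $23,900 × 0.95 = $22,705.
$22,705 is at or above the $5,500 minimum.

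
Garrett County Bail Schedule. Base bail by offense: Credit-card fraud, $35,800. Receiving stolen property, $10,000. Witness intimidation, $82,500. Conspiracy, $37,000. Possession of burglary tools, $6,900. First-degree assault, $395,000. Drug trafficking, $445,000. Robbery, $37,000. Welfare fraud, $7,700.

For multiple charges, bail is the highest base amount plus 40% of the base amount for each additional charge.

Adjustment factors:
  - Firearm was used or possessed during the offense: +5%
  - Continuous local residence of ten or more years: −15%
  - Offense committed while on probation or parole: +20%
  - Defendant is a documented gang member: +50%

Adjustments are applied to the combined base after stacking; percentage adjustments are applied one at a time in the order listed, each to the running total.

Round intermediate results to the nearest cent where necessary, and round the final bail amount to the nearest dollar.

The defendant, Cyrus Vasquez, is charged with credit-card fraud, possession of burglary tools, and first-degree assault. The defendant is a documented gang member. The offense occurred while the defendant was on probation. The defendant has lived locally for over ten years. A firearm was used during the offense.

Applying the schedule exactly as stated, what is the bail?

$662,007

Base amounts from the schedule: credit-card fraud $35,800; possession of burglary tools $6,900; first-degree assault $395,000.
Stacking rule: highest base plus 40% of each additional charge. Highest is first-degree assault at $395,000. Additional: $35,800 × 40% = $14,320; $6,900 × 40% = $2,760. Combined base = $395,000 + $17,080 = $412,080.
Firearm was used or possessed during the offense (+5%): $412,080 × 1.05 = $432,684.
Continuous local residence of ten or more years (−15%): $432,684 × 0.85 = $367,781.40.
Offense committed while on probation or parole (+20%): $367,781.40 × 1.2 = $441,337.68.
Defendant is a documented gang member (+50%): $441,337.68 × 1.5 = $662,006.52.
Rounded to the nearest dollar: $662,007.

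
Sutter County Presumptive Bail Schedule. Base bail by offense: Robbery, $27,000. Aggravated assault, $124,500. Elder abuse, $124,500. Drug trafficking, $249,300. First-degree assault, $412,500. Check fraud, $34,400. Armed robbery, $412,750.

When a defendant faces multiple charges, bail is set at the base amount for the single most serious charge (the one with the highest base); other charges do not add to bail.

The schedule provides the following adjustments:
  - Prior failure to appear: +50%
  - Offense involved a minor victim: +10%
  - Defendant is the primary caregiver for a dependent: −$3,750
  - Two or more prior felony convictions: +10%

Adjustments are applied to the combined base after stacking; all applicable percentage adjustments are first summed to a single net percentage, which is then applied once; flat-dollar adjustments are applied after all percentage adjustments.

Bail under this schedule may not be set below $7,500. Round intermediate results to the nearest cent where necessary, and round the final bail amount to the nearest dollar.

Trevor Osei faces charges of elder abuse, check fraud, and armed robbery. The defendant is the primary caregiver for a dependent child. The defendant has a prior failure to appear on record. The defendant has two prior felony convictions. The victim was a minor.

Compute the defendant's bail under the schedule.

$697,925

Base amounts from the schedule: elder abuse $124,500; check fraud $34,400; armed robbery $412,750.
Stacking rule: use the highest base only. Highest is armed robbery at $412,750. Combined base = $412,750.
Net percentage adjustment: +50% +10% +10% = +70%. $412,750 × 1.7 = $701,675.
Defendant is the primary caregiver for a dependent (−$3,750 flat): $701,675 − $3,750 = $697,925.
$697,925 is at or above the $7,500 minimum.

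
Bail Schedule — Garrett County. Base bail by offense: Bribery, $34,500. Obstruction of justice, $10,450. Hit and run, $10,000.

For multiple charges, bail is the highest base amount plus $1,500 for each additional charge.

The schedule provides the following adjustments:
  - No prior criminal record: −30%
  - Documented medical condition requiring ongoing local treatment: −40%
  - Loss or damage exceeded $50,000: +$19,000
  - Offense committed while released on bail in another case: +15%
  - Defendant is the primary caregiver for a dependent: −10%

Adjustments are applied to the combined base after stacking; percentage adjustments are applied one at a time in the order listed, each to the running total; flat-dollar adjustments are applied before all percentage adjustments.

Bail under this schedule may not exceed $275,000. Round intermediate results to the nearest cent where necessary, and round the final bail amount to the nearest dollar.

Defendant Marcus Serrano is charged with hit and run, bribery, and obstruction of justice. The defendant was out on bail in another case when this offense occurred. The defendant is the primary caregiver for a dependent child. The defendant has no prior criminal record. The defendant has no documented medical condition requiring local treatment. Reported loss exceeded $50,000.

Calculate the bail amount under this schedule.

Base amounts from the schedule: hit and run $10,000; bribery $34,500; obstruction of justice $10,450.
Stacking rule: highest base plus $1,500 per additional charge. Highest is bribery at $34,500; 2 additional charges → +$3,000. Combined base = $37,500.
Loss or damage exceeded $50,000 (+$19,000 flat): $37,500 + $19,000 = $56,500.
No prior criminal record (−30%): $56,500 × 0.7 = $39,550.
Offense committed while released on bail in another case (+15%): $39,550 × 1.15 = $45,482.50.
Defendant is the primary caregiver for a dependent (−10%): $45,482.50 × 0.9 = $40,934.25.
$40,934.25 is within the $275,000 maximum.
Rounded to the nearest dollar: $40,934.

$40,934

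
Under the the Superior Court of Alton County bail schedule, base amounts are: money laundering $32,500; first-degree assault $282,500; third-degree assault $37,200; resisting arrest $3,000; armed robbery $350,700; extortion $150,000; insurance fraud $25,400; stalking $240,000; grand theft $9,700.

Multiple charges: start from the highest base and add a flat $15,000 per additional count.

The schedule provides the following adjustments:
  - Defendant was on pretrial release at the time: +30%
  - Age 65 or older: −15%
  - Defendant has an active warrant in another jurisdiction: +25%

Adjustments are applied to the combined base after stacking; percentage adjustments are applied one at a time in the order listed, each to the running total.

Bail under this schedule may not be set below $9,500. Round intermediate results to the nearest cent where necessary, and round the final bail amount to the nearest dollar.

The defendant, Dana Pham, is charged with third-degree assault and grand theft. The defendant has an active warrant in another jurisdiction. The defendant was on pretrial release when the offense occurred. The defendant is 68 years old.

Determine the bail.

$72,101

Base amounts from the schedule: third-degree assault $37,200; grand theft $9,700.
Stacking rule: highest base plus $15,000 per additional charge. Highest is third-degree assault at $37,200; 1 additional charge → +$15,000. Combined base = $52,200.
Defendant was on pretrial release at the time (+30%): $52,200 × 1.3 = $67,860.
Age 65 or older (−15%): $67,860 × 0.85 = $57,681.
Defendant has an active warrant in another jurisdiction (+25%): $57,681 × 1.25 = $72,101.25.
$72,101.25 is at or above the $9,500 minimum.
Rounded to the nearest dollar: $72,101.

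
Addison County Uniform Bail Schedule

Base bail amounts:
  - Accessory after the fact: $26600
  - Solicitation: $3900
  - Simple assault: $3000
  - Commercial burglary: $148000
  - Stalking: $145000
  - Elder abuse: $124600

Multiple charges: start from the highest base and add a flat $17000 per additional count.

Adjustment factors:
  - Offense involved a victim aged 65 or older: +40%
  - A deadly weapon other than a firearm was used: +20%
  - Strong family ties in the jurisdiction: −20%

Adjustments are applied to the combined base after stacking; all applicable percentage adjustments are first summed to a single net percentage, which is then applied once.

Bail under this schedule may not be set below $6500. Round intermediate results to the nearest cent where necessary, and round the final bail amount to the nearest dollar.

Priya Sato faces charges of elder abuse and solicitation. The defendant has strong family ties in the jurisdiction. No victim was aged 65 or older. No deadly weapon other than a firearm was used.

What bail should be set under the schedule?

Base amounts from the schedule: elder abuse $124600; solicitation $3900.
Stacking rule: highest base plus $17000 per additional charge. Highest is elder abuse at $124600; 1 additional charge → +$17000. Combined base = $141600.
Strong family ties in the jurisdiction (−20%): $141600 × 0.8 = $113280.
$113280 is at or above the $6500 minimum.

$113280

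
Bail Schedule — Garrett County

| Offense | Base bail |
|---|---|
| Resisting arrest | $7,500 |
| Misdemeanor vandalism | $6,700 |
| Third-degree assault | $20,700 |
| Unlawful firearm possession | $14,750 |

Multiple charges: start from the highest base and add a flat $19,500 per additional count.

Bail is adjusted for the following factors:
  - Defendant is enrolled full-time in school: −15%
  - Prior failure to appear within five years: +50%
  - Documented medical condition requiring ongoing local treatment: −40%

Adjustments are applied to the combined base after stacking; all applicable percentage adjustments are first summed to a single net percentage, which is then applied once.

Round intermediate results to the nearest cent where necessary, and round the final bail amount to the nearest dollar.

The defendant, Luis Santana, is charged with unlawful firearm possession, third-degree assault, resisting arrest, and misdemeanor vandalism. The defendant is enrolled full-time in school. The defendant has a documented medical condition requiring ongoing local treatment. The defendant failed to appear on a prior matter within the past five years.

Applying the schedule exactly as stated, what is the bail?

$75,240

Base amounts from the schedule: unlawful firearm possession $14,750; third-degree assault $20,700; resisting arrest $7,500; misdemeanor vandalism $6,700.
Stacking rule: highest base plus $19,500 per additional charge. Highest is third-degree assault at $20,700; 3 additional charges → +$58,500. Combined base = $79,200.
Net percentage adjustment: −15% +50% −40% = −5%. $79,200 × 0.95 = $75,240.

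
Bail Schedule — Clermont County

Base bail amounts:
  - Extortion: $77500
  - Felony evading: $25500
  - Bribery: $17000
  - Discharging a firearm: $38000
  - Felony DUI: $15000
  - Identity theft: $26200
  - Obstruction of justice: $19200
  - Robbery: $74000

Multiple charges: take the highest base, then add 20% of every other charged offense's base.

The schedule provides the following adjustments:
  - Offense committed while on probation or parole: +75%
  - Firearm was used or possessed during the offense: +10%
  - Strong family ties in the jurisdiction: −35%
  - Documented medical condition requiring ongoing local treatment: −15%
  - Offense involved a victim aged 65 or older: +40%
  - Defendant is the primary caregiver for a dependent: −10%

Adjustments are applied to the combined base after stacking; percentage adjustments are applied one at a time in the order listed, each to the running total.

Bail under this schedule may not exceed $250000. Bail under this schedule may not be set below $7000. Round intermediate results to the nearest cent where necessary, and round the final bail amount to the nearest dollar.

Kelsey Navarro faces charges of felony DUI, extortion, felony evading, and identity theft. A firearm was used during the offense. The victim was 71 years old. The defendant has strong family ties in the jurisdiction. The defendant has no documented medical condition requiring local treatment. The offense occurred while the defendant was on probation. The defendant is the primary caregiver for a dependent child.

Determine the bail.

Base amounts from the schedule: felony DUI $15000; extortion $77500; felony evading $25500; identity theft $26200.
Stacking rule: highest base plus 20% of each additional charge. Highest is extortion at $77500. Additional: $15000 × 20% = $3000; $25500 × 20% = $5100; $26200 × 20% = $5240. Combined base = $77500 + $13340 = $90840.
Offense committed while on probation or parole (+75%): $90840 × 1.75 = $158970.
Firearm was used or possessed during the offense (+10%): $158970 × 1.1 = $174867.
Strong family ties in the jurisdiction (−35%): $174867 × 0.65 = $113663.55.
Offense involved a victim aged 65 or older (+40%): $113663.55 × 1.4 = $159128.97.
Defendant is the primary caregiver for a dependent (−10%): $159128.97 × 0.9 = $143216.07.
$143216.07 is within the $250000 maximum.
$143216.07 is at or above the $7000 minimum.
Rounded to the nearest dollar: $143216.

$143216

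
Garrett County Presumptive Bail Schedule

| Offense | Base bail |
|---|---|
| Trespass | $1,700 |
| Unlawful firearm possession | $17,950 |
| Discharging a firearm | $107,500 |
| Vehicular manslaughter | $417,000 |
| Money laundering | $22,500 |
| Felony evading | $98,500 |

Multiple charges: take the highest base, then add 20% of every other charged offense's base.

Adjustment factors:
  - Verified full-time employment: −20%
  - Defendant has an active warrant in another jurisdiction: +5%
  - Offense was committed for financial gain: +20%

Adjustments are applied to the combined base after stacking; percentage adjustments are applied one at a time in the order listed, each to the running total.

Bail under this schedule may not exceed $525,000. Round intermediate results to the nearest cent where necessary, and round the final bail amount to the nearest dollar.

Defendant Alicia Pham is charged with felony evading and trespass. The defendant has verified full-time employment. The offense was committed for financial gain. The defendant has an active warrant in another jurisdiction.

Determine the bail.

Base amounts from the schedule: felony evading $98,500; trespass $1,700.
Stacking rule: highest base plus 20% of each additional charge. Highest is felony evading at $98,500. Additional: $1,700 × 20% = $340. Combined base = $98,500 + $340 = $98,840.
Verified full-time employment (−20%): $98,840 × 0.8 = $79,072.
Defendant has an active warrant in another jurisdiction (+5%): $79,072 × 1.05 = $83,025.60.
Offense was committed for financial gain (+20%): $83,025.60 × 1.2 = $99,630.72.
$99,630.72 is within the $525,000 maximum.
Rounded to the nearest dollar: $99,631.

$99,631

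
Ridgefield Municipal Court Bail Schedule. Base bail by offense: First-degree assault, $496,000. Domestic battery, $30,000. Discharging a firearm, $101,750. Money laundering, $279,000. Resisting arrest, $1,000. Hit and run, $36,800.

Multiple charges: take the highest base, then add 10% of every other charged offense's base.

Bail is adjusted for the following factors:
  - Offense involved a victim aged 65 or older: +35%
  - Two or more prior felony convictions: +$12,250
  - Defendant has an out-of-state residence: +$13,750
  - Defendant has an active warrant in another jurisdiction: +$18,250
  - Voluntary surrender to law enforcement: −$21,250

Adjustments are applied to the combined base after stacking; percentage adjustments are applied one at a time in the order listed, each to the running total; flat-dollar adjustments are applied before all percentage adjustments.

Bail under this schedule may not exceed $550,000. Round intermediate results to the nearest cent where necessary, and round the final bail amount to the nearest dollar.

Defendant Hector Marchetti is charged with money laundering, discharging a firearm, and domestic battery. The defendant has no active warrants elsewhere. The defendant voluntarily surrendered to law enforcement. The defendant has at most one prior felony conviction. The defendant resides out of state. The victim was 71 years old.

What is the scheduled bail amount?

Base amounts from the schedule: money laundering $279,000; discharging a firearm $101,750; domestic battery $30,000.
Stacking rule: highest base plus 10% of each additional charge. Highest is money laundering at $279,000. Additional: $101,750 × 10% = $10,175; $30,000 × 10% = $3,000. Combined base = $279,000 + $13,175 = $292,175.
Defendant has an out-of-state residence (+$13,750 flat): $292,175 + $13,750 = $305,925.
Voluntary surrender to law enforcement (−$21,250 flat): $305,925 − $21,250 = $284,675.
Offense involved a victim aged 65 or older (+35%): $284,675 × 1.35 = $384,311.25.
$384,311.25 is within the $550,000 maximum.
Rounded to the nearest dollar: $384,311.

$384,311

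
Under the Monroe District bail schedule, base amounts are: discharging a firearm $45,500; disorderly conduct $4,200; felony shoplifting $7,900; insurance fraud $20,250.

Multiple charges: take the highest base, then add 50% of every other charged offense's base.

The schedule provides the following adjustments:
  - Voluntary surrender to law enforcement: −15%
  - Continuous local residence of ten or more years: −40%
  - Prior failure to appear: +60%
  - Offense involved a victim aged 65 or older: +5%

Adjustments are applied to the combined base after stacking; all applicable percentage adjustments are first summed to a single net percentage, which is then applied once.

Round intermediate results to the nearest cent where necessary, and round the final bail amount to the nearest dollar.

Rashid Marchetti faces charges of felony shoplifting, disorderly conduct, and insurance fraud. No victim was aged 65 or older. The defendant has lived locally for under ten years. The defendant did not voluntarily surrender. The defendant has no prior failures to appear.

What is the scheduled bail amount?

$26,300

Base amounts from the schedule: felony shoplifting $7,900; disorderly conduct $4,200; insurance fraud $20,250.
Stacking rule: highest base plus 50% of each additional charge. Highest is insurance fraud at $20,250. Additional: $7,900 × 50% = $3,950; $4,200 × 50% = $2,100. Combined base = $20,250 + $6,050 = $26,300.
No adjustment factors apply to this defendant.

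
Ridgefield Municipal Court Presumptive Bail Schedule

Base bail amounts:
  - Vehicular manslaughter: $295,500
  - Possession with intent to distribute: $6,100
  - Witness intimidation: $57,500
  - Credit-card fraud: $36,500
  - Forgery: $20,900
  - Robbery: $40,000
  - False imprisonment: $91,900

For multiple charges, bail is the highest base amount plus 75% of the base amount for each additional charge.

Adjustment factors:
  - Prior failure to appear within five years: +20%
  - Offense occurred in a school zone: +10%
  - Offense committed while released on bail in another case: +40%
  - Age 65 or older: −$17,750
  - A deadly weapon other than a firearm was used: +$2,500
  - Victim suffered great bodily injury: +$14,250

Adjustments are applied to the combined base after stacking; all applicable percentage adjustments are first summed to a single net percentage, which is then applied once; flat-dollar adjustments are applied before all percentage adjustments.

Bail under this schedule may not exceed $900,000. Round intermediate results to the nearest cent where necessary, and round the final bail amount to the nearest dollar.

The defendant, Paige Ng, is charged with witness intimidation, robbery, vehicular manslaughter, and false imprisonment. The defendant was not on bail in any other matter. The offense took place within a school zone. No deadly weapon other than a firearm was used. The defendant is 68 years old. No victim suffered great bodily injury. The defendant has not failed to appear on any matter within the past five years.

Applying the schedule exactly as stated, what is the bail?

$461,780

Base amounts from the schedule: witness intimidation $57,500; robbery $40,000; vehicular manslaughter $295,500; false imprisonment $91,900.
Stacking rule: highest base plus 75% of each additional charge. Highest is vehicular manslaughter at $295,500. Additional: $57,500 × 75% = $43,125; $40,000 × 75% = $30,000; $91,900 × 75% = $68,925. Combined base = $295,500 + $142,050 = $437,550.
Age 65 or older (−$17,750 flat): $437,550 − $17,750 = $419,800.
Offense occurred in a school zone (+10%): $419,800 × 1.1 = $461,780.
$461,780 is within the $900,000 maximum.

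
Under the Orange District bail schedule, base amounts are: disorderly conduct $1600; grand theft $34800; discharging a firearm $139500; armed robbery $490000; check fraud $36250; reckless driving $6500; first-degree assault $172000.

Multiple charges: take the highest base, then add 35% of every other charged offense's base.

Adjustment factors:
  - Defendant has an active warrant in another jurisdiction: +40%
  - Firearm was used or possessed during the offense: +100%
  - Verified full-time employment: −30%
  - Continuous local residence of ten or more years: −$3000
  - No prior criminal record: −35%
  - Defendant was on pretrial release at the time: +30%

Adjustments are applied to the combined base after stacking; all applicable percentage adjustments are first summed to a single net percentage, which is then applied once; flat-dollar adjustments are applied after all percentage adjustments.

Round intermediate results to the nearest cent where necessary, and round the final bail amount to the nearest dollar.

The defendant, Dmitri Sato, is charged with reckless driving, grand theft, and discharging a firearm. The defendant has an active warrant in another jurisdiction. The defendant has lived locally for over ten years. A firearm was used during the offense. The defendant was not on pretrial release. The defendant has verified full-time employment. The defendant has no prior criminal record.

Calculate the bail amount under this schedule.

$266421

Base amounts from the schedule: reckless driving $6500; grand theft $34800; discharging a firearm $139500.
Stacking rule: highest base plus 35% of each additional charge. Highest is discharging a firearm at $139500. Additional: $6500 × 35% = $2275; $34800 × 35% = $12180. Combined base = $139500 + $14455 = $153955.
Net percentage adjustment: +40% +100% −30% −35% = +75%. $153955 × 1.75 = $269421.25.
Continuous local residence of ten or more years (−$3000 flat): $269421.25 − $3000 = $266421.25.
Rounded to the nearest dollar: $266421.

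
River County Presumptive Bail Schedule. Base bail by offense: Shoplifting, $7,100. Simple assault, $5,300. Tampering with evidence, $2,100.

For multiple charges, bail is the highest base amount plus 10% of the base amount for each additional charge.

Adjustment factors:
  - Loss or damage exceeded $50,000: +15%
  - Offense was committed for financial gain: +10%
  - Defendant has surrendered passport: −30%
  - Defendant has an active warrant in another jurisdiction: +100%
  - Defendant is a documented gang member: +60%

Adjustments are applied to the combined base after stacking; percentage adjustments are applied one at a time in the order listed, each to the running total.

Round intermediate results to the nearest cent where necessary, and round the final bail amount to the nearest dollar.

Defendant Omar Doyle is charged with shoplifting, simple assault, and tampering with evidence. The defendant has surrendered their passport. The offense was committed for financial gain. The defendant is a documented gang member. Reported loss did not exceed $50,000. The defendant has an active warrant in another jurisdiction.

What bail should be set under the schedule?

Base amounts from the schedule: shoplifting $7,100; simple assault $5,300; tampering with evidence $2,100.
Stacking rule: highest base plus 10% of each additional charge. Highest is shoplifting at $7,100. Additional: $5,300 × 10% = $530; $2,100 × 10% = $210. Combined base = $7,100 + $740 = $7,840.
Offense was committed for financial gain (+10%): $7,840 × 1.1 = $8,624.
Defendant has surrendered passport (−30%): $8,624 × 0.7 = $6,036.80.
Defendant has an active warrant in another jurisdiction (+100%): $6,036.80 × 2 = $12,073.60.
Defendant is a documented gang member (+60%): $12,073.60 × 1.6 = $19,317.76.
Rounded to the nearest dollar: $19,318.

$19,318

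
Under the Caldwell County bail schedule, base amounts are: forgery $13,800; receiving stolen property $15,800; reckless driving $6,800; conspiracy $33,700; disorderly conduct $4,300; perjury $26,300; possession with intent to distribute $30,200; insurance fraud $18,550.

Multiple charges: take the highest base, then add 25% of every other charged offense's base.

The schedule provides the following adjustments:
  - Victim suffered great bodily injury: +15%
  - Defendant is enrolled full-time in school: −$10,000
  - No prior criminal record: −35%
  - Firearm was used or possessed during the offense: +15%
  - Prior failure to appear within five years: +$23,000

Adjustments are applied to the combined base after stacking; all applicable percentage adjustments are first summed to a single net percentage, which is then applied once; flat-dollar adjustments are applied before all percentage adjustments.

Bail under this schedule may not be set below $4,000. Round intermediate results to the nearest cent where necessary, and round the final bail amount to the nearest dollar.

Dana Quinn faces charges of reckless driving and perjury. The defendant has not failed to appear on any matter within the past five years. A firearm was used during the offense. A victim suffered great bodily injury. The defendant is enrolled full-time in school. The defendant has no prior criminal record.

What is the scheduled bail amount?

Base amounts from the schedule: reckless driving $6,800; perjury $26,300.
Stacking rule: highest base plus 25% of each additional charge. Highest is perjury at $26,300. Additional: $6,800 × 25% = $1,700. Combined base = $26,300 + $1,700 = $28,000.
Defendant is enrolled full-time in school (−$10,000 flat): $28,000 − $10,000 = $18,000.
Net percentage adjustment: +15% −35% +15% = −5%. $18,000 × 0.95 = $17,100.
$17,100 is at or above the $4,000 minimum.

$17,100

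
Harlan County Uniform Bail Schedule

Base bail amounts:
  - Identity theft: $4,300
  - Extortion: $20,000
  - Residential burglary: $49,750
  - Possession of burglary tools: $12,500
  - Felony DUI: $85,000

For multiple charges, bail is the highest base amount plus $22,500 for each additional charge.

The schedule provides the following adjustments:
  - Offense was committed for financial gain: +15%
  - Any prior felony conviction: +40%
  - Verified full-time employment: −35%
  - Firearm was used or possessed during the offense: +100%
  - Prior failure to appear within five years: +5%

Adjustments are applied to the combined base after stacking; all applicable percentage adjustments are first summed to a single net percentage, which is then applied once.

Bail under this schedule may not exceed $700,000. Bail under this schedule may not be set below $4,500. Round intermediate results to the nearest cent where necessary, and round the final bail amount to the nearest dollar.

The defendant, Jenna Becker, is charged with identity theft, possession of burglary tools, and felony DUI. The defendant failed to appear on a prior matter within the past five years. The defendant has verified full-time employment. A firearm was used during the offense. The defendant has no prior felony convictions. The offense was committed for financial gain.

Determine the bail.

$240,500

Base amounts from the schedule: identity theft $4,300; possession of burglary tools $12,500; felony DUI $85,000.
Stacking rule: highest base plus $22,500 per additional charge. Highest is felony DUI at $85,000; 2 additional charges → +$45,000. Combined base = $130,000.
Net percentage adjustment: +15% −35% +100% +5% = +85%. $130,000 × 1.85 = $240,500.
$240,500 is within the $700,000 maximum.
$240,500 is at or above the $4,500 minimum.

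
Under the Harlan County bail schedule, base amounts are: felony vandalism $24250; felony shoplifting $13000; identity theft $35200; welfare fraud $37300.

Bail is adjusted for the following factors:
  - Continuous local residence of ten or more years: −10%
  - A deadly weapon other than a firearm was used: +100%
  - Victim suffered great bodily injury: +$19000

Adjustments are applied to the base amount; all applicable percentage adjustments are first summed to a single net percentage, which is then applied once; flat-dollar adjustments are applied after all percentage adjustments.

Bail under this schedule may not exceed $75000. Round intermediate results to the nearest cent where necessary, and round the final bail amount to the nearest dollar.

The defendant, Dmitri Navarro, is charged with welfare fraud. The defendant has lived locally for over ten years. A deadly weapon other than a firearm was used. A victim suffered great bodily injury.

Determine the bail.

$75000

Base amounts from the schedule: welfare fraud $37300.
Single charge. Combined base = $37300.
Net percentage adjustment: −10% +100% = +90%. $37300 × 1.9 = $70870.
Victim suffered great bodily injury (+$19000 flat): $70870 + $19000 = $89870.
Result $89870 exceeds the maximum of $75000; bail is capped at $75000.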